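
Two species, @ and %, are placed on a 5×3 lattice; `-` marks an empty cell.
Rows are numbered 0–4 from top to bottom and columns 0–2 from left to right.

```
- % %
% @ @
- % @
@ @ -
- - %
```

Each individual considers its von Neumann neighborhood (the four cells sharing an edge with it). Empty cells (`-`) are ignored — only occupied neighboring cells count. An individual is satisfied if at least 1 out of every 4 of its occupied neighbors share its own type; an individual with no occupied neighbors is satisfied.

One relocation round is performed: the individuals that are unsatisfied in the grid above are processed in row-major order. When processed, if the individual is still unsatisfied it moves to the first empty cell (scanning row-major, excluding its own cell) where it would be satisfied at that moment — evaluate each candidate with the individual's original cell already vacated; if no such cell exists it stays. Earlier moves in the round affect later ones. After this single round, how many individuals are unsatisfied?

0

Initially unsatisfied (in order): (1,0), (2,1).
  (1,0) → (0,0).
  (2,1) → (1,0).
Resulting grid:
% % %
% @ @
- - @
@ @ -
- - %
All satisfied now.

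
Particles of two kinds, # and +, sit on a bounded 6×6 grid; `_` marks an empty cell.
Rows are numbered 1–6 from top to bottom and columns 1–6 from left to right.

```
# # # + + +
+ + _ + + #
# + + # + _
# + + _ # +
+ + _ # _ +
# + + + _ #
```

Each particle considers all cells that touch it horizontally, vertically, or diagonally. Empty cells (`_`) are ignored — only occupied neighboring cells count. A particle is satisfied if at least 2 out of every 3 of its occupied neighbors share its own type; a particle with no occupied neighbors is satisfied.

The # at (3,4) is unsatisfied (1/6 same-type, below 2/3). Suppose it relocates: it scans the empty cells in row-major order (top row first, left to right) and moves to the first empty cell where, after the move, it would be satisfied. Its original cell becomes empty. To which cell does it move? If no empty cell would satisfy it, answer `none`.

Vacating (3,4). Empty cells in order:
  (2,3): 2/7 same-type → still unsatisfied.
  (3,6): 2/5 same-type → still unsatisfied.
  (4,4): 2/5 same-type → still unsatisfied.
  (5,3): 1/7 same-type → still unsatisfied.
  (5,5): 3/6 same-type → still unsatisfied.
  (6,5): 2/4 same-type → still unsatisfied.

none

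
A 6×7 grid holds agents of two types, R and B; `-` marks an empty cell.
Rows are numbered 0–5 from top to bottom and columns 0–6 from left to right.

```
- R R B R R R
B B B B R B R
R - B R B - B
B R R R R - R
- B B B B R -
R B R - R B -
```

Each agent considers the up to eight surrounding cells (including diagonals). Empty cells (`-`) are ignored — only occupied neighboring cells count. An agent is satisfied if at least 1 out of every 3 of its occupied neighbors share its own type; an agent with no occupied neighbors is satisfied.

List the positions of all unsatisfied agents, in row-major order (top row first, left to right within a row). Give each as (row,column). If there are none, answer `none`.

(0,1)R 1/4 not
(0,2)R 1/5 not
(0,3)B 2/5 satisfied
(0,4)R 2/5 satisfied
(0,5)R 4/5 satisfied
(0,6)R 2/3 satisfied
(1,0)B 1/3 satisfied
(1,1)B 3/6 satisfied
(1,2)B 4/7 satisfied
(1,3)B 4/8 satisfied
(1,4)R 3/7 satisfied
(1,5)B 2/7 not
(1,6)R 2/4 satisfied
(2,0)R 1/4 not
(2,2)B 3/7 satisfied
(2,3)R 4/8 satisfied
(2,4)B 2/6 satisfied
(2,6)B 1/3 satisfied
(3,0)B 1/3 satisfied
(3,1)R 2/6 satisfied
(3,2)R 3/7 satisfied
(3,3)R 3/8 satisfied
(3,4)R 3/6 satisfied
(3,6)R 1/2 satisfied
(4,1)B 3/7 satisfied
(4,2)B 3/7 satisfied
(4,3)B 2/7 not
(4,4)B 2/6 satisfied
(4,5)R 3/5 satisfied
(5,0)R 0/2 not
(5,1)B 2/4 satisfied
(5,2)R 0/4 not
(5,4)R 1/4 not
(5,5)B 1/3 satisfied

(0,1), (0,2), (1,5), (2,0), (4,3), (5,0), (5,2), (5,4)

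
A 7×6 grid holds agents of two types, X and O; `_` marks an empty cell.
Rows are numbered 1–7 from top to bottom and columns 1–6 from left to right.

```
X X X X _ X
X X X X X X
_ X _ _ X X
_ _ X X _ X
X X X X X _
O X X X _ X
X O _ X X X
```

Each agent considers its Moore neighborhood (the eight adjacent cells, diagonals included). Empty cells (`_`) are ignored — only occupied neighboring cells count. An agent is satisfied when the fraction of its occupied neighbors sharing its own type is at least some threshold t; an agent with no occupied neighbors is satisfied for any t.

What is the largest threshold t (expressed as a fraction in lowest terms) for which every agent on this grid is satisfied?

1/5

(1,1)X 3/3
(1,2)X 5/5
(1,3)X 5/5
(1,4)X 4/4
(1,6)X 2/2
(2,1)X 4/4
(2,2)X 6/6
(2,3)X 6/6
(2,4)X 5/5
(2,5)X 6/6
(2,6)X 4/4
(3,2)X 4/4
(3,5)X 6/6
(3,6)X 4/4
(4,3)X 5/5
(4,4)X 5/5
(4,6)X 3/3
(5,1)X 2/3
(5,2)X 5/6
(5,3)X 7/7
(5,4)X 6/6
(5,5)X 5/5
(6,1)O 1/5
(6,2)X 5/7
(6,3)X 6/7
(6,4)X 6/6
(6,6)X 3/3
(7,1)X 1/3
(7,2)O 1/4
(7,4)X 3/3
(7,5)X 4/4
(7,6)X 2/2
The smallest same-type fraction is 1/5 at (6,1), which reduces to 1/5. Any threshold above that leaves this agent unsatisfied.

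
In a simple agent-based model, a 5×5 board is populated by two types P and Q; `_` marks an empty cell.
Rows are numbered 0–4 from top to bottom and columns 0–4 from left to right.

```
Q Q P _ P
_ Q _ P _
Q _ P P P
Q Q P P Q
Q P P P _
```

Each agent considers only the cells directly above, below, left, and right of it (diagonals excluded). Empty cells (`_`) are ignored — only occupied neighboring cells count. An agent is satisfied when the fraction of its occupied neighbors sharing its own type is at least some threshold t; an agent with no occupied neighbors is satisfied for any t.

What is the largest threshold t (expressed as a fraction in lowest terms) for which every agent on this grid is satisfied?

Row 0: (0,0)Q 1/1 · (0,1)Q 2/3 · (0,2)P 0/1 · (0,4)P — no occupied neighbors
Row 1: (1,1)Q 1/1 · (1,3)P 1/1
Row 2: (2,0)Q 1/1 · (2,2)P 2/2 · (2,3)P 4/4 · (2,4)P 1/2
Row 3: (3,0)Q 3/3 · (3,1)Q 1/3 · (3,2)P 3/4 · (3,3)P 3/4 · (3,4)Q 0/2
Row 4: (4,0)Q 1/2 · (4,1)P 1/3 · (4,2)P 3/3 · (4,3)P 2/2
The smallest same-type fraction is 0/1 at (0,2), which reduces to 0/1. Any threshold above that leaves this agent unsatisfied.

0/1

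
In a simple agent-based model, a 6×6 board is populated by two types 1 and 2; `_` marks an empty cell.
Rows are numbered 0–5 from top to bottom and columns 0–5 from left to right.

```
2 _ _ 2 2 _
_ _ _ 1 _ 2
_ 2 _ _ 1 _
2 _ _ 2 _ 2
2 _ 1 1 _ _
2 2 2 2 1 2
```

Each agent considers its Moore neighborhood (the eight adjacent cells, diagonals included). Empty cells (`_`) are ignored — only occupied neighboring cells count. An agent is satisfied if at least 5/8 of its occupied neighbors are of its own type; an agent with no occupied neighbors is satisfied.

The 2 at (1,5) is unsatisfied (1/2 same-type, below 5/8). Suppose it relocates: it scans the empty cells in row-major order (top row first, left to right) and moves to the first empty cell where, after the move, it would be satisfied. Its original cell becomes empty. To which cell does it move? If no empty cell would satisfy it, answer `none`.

(0,1)

Vacating (1,5). Empty cells in order:
  (0,1): 1/1 same-type → satisfied — stop here.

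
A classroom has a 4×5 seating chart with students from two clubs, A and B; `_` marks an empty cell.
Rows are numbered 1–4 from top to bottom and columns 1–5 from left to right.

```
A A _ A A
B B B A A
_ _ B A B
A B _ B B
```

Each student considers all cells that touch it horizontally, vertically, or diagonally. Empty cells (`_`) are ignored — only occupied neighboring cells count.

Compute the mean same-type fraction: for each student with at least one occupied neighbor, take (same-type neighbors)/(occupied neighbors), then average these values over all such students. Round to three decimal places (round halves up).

(1,1)A 1/3
(1,2)A 1/4
(1,4)A 3/4
(1,5)A 3/3
(2,1)B 1/3
(2,2)B 3/5
(2,3)B 2/6
(2,4)A 4/7
(2,5)A 4/5
(3,3)B 4/6
(3,4)A 2/7
(3,5)B 2/5
(4,1)A 0/1
(4,2)B 1/2
(4,4)B 3/4
(4,5)B 2/3
Sum over 16 students: 1/3 + 1/4 + 3/4 + 3/3 + 1/3 + 3/5 + 2/6 + 4/7 + 4/5 + 4/6 + 2/7 + 2/5 + 0/1 + 1/2 + 3/4 + 2/3 = 3461/420; mean = 3461/420 ÷ 16 = 3461/6720 = 0.515029… → 0.515.

0.515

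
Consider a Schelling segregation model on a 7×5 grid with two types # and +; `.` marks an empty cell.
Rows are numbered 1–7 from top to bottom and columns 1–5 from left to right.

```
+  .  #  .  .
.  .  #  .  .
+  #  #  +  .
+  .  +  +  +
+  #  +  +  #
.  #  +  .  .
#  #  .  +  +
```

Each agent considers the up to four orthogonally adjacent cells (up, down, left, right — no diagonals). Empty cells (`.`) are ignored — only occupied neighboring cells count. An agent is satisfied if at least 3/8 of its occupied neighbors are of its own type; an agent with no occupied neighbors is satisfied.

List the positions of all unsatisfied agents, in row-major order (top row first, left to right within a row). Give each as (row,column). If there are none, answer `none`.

(5,2), (5,5)

Row 1: (1,1)+ 0/0 ✓ · (1,3)# 1/1 ✓
Row 2: (2,3)# 2/2 ✓
Row 3: (3,1)+ 1/2 ✓ · (3,2)# 1/2 ✓ · (3,3)# 2/4 ✓ · (3,4)+ 1/2 ✓
Row 4: (4,1)+ 2/2 ✓ · (4,3)+ 2/3 ✓ · (4,4)+ 4/4 ✓ · (4,5)+ 1/2 ✓
Row 5: (5,1)+ 1/2 ✓ · (5,2)# 1/3 ✗ · (5,3)+ 3/4 ✓ · (5,4)+ 2/3 ✓ · (5,5)# 0/2 ✗
Row 6: (6,2)# 2/3 ✓ · (6,3)+ 1/2 ✓
Row 7: (7,1)# 1/1 ✓ · (7,2)# 2/2 ✓ · (7,4)+ 1/1 ✓ · (7,5)+ 1/1 ✓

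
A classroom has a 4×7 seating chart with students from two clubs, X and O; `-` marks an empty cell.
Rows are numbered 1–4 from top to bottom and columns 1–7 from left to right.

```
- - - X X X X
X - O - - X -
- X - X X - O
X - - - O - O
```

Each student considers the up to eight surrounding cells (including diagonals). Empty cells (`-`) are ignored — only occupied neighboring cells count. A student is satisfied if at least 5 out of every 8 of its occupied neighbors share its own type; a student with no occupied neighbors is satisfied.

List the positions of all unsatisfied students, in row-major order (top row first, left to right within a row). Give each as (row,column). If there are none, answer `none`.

(1,4), (2,3), (3,4), (3,7), (4,5)

(1,4)X 1/2 not
(1,5)X 3/3 satisfied
(1,6)X 3/3 satisfied
(1,7)X 2/2 satisfied
(2,1)X 1/1 satisfied
(2,3)O 0/3 not
(2,6)X 4/5 satisfied
(3,2)X 2/3 satisfied
(3,4)X 1/3 not
(3,5)X 2/3 satisfied
(3,7)O 1/2 not
(4,1)X 1/1 satisfied
(4,5)O 0/2 not
(4,7)O 1/1 satisfied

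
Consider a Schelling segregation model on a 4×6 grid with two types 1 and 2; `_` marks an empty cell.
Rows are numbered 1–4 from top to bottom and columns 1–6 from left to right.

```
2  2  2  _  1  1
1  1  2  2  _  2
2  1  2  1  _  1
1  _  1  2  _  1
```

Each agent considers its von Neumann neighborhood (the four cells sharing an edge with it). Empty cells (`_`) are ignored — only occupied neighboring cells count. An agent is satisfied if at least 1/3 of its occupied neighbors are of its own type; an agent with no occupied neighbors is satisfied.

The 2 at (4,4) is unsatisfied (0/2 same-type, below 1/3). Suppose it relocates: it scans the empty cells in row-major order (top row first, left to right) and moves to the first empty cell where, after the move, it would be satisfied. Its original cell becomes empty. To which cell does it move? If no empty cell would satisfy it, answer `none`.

Vacating (4,4). Empty cells in order:
  (1,4): 2/3 same-type → satisfied — stop here.

(1,4)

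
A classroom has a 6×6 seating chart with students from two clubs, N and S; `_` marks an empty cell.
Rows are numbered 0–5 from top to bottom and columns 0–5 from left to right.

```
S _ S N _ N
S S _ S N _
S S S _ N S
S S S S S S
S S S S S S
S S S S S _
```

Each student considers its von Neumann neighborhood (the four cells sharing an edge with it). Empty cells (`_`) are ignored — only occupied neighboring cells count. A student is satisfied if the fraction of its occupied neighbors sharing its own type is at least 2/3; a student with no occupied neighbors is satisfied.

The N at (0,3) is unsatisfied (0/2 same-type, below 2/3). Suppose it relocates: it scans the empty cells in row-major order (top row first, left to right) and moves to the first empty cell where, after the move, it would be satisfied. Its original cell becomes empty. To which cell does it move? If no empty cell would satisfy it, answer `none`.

(0,4)

Vacating (0,3). Empty cells in order:
  (0,1): 0/3 same-type → still unsatisfied.
  (0,4): 2/2 same-type → satisfied — stop here.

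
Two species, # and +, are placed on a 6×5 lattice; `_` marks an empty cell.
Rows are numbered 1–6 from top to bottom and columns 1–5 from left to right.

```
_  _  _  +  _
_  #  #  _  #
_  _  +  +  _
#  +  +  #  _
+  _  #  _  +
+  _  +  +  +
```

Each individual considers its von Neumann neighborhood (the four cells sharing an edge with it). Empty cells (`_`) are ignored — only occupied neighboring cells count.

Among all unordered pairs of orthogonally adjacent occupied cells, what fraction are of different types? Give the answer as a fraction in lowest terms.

7/15

Scan each occupied cell's neighbors to the right and below so each pair is counted once.
From row 2: 1 unlike of 2 pairs (running 1/2).
From row 3: 1 unlike of 3 pairs (running 2/5).
From row 4: 4 unlike of 5 pairs (running 6/10).
From row 5: 1 unlike of 3 pairs (running 7/13).
From row 6: 0 unlike of 2 pairs (running 7/15).
Total adjacent occupied pairs: 15; unlike-type pairs: 7.
7/15 is already in lowest terms.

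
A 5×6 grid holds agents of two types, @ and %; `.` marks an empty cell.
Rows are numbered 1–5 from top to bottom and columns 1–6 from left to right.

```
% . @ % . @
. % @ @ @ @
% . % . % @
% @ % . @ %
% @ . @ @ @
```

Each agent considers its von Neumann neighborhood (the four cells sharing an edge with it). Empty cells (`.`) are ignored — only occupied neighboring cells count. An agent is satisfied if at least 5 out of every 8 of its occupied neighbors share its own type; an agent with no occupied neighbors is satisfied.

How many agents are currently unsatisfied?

Row 1: (1,1)% 0/0 ok · (1,3)@ 1/2 unhappy · (1,4)% 0/2 unhappy · (1,6)@ 1/1 ok
Row 2: (2,2)% 0/1 unhappy · (2,3)@ 2/4 unhappy · (2,4)@ 2/3 ok · (2,5)@ 2/3 ok · (2,6)@ 3/3 ok
Row 3: (3,1)% 1/1 ok · (3,3)% 1/2 unhappy · (3,5)% 0/3 unhappy · (3,6)@ 1/3 unhappy
Row 4: (4,1)% 2/3 ok · (4,2)@ 1/3 unhappy · (4,3)% 1/2 unhappy · (4,5)@ 1/3 unhappy · (4,6)% 0/3 unhappy
Row 5: (5,1)% 1/2 unhappy · (5,2)@ 1/2 unhappy · (5,4)@ 1/1 ok · (5,5)@ 3/3 ok · (5,6)@ 1/2 unhappy
Unsatisfied: (1,3), (1,4), (2,2), (2,3), (3,3), (3,5), (3,6), (4,2), (4,3), (4,5), (4,6), (5,1), (5,2), (5,6) — 14 in total.

14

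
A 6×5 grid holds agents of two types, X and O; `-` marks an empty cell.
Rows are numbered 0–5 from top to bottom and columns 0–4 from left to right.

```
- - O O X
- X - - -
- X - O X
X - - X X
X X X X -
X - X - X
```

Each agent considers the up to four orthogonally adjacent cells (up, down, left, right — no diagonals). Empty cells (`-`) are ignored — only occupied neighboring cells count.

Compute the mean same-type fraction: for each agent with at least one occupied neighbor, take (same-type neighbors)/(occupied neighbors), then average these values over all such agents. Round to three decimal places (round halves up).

0.792

(0,2)O 1/1
(0,3)O 1/2
(0,4)X 0/1
(1,1)X 1/1
(2,1)X 1/1
(2,3)O 0/2
(2,4)X 1/2
(3,0)X 1/1
(3,3)X 2/3
(3,4)X 2/2
(4,0)X 3/3
(4,1)X 2/2
(4,2)X 3/3
(4,3)X 2/2
(5,0)X 1/1
(5,2)X 1/1
(5,4)X — no occupied neighbors
Sum over 16 agents: 1/1 + 1/2 + 0/1 + 1/1 + 1/1 + 0/2 + 1/2 + 1/1 + 2/3 + 2/2 + 3/3 + 2/2 + 3/3 + 2/2 + 1/1 + 1/1 = 38/3; mean = 38/3 ÷ 16 = 19/24 = 0.791666… → 0.792.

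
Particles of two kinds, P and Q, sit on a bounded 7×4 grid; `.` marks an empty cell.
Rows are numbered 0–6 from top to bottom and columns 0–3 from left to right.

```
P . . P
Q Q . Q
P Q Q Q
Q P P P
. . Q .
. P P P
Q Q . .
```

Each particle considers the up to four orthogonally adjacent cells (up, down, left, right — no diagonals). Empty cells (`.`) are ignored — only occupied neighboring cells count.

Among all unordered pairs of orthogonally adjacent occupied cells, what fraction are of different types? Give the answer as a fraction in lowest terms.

Scan each occupied cell's neighbors to the right and below so each pair is counted once.
Row 0: P(0,0)–Q(1,0)≠ P(0,3)–Q(1,3)≠  → 2/2 unlike.
Row 1: Q(1,0)–Q(1,1)= Q(1,0)–P(2,0)≠ Q(1,1)–Q(2,1)= Q(1,3)–Q(2,3)=  → 1/4 unlike.
Row 2: P(2,0)–Q(2,1)≠ P(2,0)–Q(3,0)≠ Q(2,1)–Q(2,2)= Q(2,1)–P(3,1)≠ Q(2,2)–Q(2,3)= Q(2,2)–P(3,2)≠ Q(2,3)–P(3,3)≠  → 5/7 unlike.
Row 3: Q(3,0)–P(3,1)≠ P(3,1)–P(3,2)= P(3,2)–P(3,3)= P(3,2)–Q(4,2)≠  → 2/4 unlike.
Row 4: Q(4,2)–P(5,2)≠  → 1/1 unlike.
Row 5: P(5,1)–P(5,2)= P(5,1)–Q(6,1)≠ P(5,2)–P(5,3)=  → 1/3 unlike.
Row 6: Q(6,0)–Q(6,1)=  → 0/1 unlike.
Total adjacent occupied pairs: 22; unlike-type pairs: 12.
12/22 reduces to 6/11.

6/11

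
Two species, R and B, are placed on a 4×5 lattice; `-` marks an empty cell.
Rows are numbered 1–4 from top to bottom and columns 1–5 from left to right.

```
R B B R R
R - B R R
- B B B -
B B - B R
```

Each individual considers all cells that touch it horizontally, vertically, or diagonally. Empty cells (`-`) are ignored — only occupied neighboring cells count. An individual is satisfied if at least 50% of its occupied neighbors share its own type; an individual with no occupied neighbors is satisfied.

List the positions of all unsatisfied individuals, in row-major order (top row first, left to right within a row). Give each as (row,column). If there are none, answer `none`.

(1,1)R 1/2 ok
(1,2)B 2/4 ok
(1,3)B 2/4 ok
(1,4)R 3/5 ok
(1,5)R 3/3 ok
(2,1)R 1/3 unhappy
(2,3)B 5/7 ok
(2,4)R 3/7 unhappy
(2,5)R 3/4 ok
(3,2)B 4/5 ok
(3,3)B 5/6 ok
(3,4)B 3/6 ok
(4,1)B 2/2 ok
(4,2)B 3/3 ok
(4,4)B 2/3 ok
(4,5)R 0/2 unhappy

(2,1), (2,4), (4,5)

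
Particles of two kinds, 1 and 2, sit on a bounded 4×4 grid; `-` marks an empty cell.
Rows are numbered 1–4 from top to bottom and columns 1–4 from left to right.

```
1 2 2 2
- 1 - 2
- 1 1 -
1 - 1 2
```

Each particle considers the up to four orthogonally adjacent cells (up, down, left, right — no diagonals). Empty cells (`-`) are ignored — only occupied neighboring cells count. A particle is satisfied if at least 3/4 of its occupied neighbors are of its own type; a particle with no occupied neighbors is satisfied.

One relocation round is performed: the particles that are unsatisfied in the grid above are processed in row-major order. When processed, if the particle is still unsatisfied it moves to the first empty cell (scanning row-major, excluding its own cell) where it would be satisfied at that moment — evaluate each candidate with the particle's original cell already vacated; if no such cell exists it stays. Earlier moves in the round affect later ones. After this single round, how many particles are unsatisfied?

0

Initially unsatisfied (in order): (1,1), (1,2), (2,2), (4,3), (4,4).
  (1,1) → (2,1).
  (1,2): no empty cell satisfies it; stays.
  (2,2) → (3,1).
  (4,3) → (4,2).
  (4,4): now satisfied by earlier moves; stays.
Resulting grid:
- 2 2 2
1 - - 2
1 1 1 -
1 1 - 2
All satisfied now.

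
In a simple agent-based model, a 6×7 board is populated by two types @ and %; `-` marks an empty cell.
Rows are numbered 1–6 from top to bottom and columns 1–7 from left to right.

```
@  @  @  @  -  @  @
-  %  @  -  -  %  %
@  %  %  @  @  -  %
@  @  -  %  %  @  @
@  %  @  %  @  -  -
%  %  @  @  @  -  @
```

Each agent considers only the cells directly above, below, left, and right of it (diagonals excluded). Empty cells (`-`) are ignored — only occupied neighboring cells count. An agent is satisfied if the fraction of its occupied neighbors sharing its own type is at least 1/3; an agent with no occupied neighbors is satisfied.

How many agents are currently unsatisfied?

Row 1: (1,1)@ 1/1 satisfied · (1,2)@ 2/3 satisfied · (1,3)@ 3/3 satisfied · (1,4)@ 1/1 satisfied · (1,6)@ 1/2 satisfied · (1,7)@ 1/2 satisfied
Row 2: (2,2)% 1/3 satisfied · (2,3)@ 1/3 satisfied · (2,6)% 1/2 satisfied · (2,7)% 2/3 satisfied
Row 3: (3,1)@ 1/2 satisfied · (3,2)% 2/4 satisfied · (3,3)% 1/3 satisfied · (3,4)@ 1/3 satisfied · (3,5)@ 1/2 satisfied · (3,7)% 1/2 satisfied
Row 4: (4,1)@ 3/3 satisfied · (4,2)@ 1/3 satisfied · (4,4)% 2/3 satisfied · (4,5)% 1/4 not · (4,6)@ 1/2 satisfied · (4,7)@ 1/2 satisfied
Row 5: (5,1)@ 1/3 satisfied · (5,2)% 1/4 not · (5,3)@ 1/3 satisfied · (5,4)% 1/4 not · (5,5)@ 1/3 satisfied
Row 6: (6,1)% 1/2 satisfied · (6,2)% 2/3 satisfied · (6,3)@ 2/3 satisfied · (6,4)@ 2/3 satisfied · (6,5)@ 2/2 satisfied · (6,7)@ 0/0 satisfied
Unsatisfied: (4,5), (5,2), (5,4) — 3 in total.

3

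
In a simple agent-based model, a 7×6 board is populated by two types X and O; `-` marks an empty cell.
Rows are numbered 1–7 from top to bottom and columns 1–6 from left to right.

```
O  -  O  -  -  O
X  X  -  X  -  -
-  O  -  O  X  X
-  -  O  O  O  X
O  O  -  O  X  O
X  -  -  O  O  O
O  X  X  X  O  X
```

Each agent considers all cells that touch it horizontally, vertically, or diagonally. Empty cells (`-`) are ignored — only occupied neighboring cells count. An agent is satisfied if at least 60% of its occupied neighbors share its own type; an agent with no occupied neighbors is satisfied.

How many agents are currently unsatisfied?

(1,1)O 0/2 unhappy
(1,3)O 0/2 unhappy
(1,6)O 0/0 ok
(2,1)X 1/3 unhappy
(2,2)X 1/4 unhappy
(2,4)X 1/3 unhappy
(3,2)O 1/3 unhappy
(3,4)O 3/5 ok
(3,5)X 3/6 unhappy
(3,6)X 2/3 ok
(4,3)O 5/5 ok
(4,4)O 4/6 ok
(4,5)O 4/8 unhappy
(4,6)X 3/5 ok
(5,1)O 1/2 unhappy
(5,2)O 2/3 ok
(5,4)O 5/6 ok
(5,5)X 1/8 unhappy
(5,6)O 3/5 ok
(6,1)X 1/4 unhappy
(6,4)O 3/6 unhappy
(6,5)O 5/8 ok
(6,6)O 3/5 ok
(7,1)O 0/2 unhappy
(7,2)X 2/3 ok
(7,3)X 2/3 ok
(7,4)X 1/4 unhappy
(7,5)O 3/5 ok
(7,6)X 0/3 unhappy
Unsatisfied: (1,1), (1,3), (2,1), (2,2), (2,4), (3,2), (3,5), (4,5), (5,1), (5,5), (6,1), (6,4), (7,1), (7,4), (7,6) — 15 in total.

15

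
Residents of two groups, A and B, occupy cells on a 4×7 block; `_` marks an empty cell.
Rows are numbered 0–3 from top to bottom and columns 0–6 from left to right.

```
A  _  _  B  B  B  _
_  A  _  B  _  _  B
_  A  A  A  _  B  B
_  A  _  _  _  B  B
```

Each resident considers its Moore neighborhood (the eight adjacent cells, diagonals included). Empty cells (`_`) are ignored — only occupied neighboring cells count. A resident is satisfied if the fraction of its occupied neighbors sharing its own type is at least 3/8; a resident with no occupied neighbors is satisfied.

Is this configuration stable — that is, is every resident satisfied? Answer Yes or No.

(0,0)A 1/1 satisfied
(0,3)B 2/2 satisfied
(0,4)B 3/3 satisfied
(0,5)B 2/2 satisfied
(1,1)A 3/3 satisfied
(1,3)B 2/4 satisfied
(1,6)B 3/3 satisfied
(2,1)A 3/3 satisfied
(2,2)A 4/5 satisfied
(2,3)A 1/2 satisfied
(2,5)B 4/4 satisfied
(2,6)B 4/4 satisfied
(3,1)A 2/2 satisfied
(3,5)B 3/3 satisfied
(3,6)B 3/3 satisfied
All meet the threshold, so the configuration is stable.

Yes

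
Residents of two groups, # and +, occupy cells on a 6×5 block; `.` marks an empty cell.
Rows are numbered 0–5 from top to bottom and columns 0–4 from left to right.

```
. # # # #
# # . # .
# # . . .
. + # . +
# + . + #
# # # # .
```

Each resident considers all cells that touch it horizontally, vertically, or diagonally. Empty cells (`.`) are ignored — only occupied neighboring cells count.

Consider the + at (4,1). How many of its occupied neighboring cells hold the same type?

1

Occupied neighbors of (4,1): (3,1)=+, (3,2)=#, (4,0)=#, (5,0)=#, (5,1)=#, (5,2)=#.
Same type (+): 1 of 6.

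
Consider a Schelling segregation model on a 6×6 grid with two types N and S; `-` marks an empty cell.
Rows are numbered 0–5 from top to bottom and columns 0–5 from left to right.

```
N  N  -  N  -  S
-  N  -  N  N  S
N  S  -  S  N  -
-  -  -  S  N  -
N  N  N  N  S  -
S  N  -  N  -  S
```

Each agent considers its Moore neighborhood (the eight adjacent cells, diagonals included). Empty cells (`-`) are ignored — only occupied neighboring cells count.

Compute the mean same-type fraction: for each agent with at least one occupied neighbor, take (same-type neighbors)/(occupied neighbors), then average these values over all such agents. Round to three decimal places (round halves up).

Row 0: (0,0)N 2/2 · (0,1)N 2/2 · (0,3)N 2/2 · (0,5)S 1/2
Row 1: (1,1)N 3/4 · (1,3)N 3/4 · (1,4)N 3/6 · (1,5)S 1/3
Row 2: (2,0)N 1/2 · (2,1)S 0/2 · (2,3)S 1/5 · (2,4)N 3/6
Row 3: (3,3)S 2/6 · (3,4)N 2/5
Row 4: (4,0)N 2/3 · (4,1)N 3/4 · (4,2)N 4/5 · (4,3)N 3/5 · (4,4)S 2/5
Row 5: (5,0)S 0/3 · (5,1)N 3/4 · (5,3)N 2/3 · (5,5)S 1/1
Sum over 23 agents: 2/2 + 2/2 + 2/2 + 1/2 + 3/4 + 3/4 + 3/6 + 1/3 + 1/2 + 0/2 + 1/5 + 3/6 + 2/6 + 2/5 + 2/3 + 3/4 + 4/5 + 3/5 + 2/5 + 0/3 + 3/4 + 2/3 + 1/1 = 67/5; mean = 67/5 ÷ 23 = 67/115 = 0.582608… → 0.583.

0.583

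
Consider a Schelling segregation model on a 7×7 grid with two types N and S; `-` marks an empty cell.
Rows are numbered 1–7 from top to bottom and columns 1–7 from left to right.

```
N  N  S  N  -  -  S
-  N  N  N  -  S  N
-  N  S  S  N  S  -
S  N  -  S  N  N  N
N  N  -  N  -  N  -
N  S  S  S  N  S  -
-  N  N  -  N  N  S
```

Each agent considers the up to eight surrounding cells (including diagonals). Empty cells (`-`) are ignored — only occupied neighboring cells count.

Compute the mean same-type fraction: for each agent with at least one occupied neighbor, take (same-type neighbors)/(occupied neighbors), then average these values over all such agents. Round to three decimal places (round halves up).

(1,1)N 2/2
(1,2)N 3/4
(1,3)S 0/5
(1,4)N 2/3
(1,7)S 1/2
(2,2)N 4/6
(2,3)N 5/8
(2,4)N 3/6
(2,6)S 2/4
(2,7)N 0/3
(3,2)N 3/5
(3,3)S 2/7
(3,4)S 2/6
(3,5)N 3/7
(3,6)S 1/6
(4,1)S 0/4
(4,2)N 3/5
(4,4)S 2/5
(4,5)N 4/7
(4,6)N 4/5
(4,7)N 2/3
(5,1)N 3/5
(5,2)N 3/6
(5,4)N 2/5
(5,6)N 4/5
(6,1)N 3/4
(6,2)S 1/6
(6,3)S 2/6
(6,4)S 1/5
(6,5)N 4/6
(6,6)S 1/5
(7,2)N 2/4
(7,3)N 1/4
(7,5)N 2/4
(7,6)N 2/4
(7,7)S 1/2
Sum over 36 agents: 2/2 + 3/4 + 0/5 + 2/3 + 1/2 + 4/6 + 5/8 + 3/6 + 2/4 + 0/3 + 3/5 + 2/7 + 2/6 + 3/7 + 1/6 + 0/4 + 3/5 + 2/5 + 4/7 + 4/5 + 2/3 + 3/5 + 3/6 + 2/5 + 4/5 + 3/4 + 1/6 + 2/6 + 1/5 + 4/6 + 1/5 + 2/4 + 1/4 + 2/4 + 2/4 + 1/2 = 14219/840; mean = 14219/840 ÷ 36 = 14219/30240 = 0.470205… → 0.470.

0.470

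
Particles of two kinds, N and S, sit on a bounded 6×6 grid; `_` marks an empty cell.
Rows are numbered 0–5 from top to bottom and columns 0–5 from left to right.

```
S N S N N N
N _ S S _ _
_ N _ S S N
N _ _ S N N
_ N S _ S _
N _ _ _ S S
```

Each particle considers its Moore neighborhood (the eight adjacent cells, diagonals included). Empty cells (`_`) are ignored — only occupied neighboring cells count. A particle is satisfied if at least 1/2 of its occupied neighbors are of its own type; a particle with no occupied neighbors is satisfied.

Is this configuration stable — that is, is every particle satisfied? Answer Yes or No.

No

(0,0)S 0/2 ✗
(0,1)N 1/4 ✗
(0,2)S 2/4 ✓
(0,3)N 1/4 ✗
(0,4)N 2/3 ✓
(0,5)N 1/1 ✓
(1,0)N 2/3 ✓
(1,2)S 3/6 ✓
(1,3)S 4/6 ✓
(2,1)N 2/3 ✓
(2,3)S 4/5 ✓
(2,4)S 3/6 ✓
(2,5)N 2/3 ✓
(3,0)N 2/2 ✓
(3,3)S 4/5 ✓
(3,4)N 2/6 ✗
(3,5)N 2/4 ✓
(4,1)N 2/3 ✓
(4,2)S 1/2 ✓
(4,4)S 3/5 ✓
(5,0)N 1/1 ✓
(5,4)S 2/2 ✓
(5,5)S 2/2 ✓
For instance (0,0) has only 0/2 same-type neighbors, below 1/2.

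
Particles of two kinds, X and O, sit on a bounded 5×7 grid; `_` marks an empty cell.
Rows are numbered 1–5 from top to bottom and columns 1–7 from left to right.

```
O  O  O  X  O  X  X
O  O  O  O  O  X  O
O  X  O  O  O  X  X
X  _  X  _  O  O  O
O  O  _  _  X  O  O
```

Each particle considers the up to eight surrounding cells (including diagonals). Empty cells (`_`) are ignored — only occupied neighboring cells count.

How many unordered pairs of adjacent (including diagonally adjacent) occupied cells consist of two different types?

36

Scan each occupied cell's neighbors to the right and below (and the two forward diagonals) so each pair is counted once.
From row 1: 10 unlike of 25 pairs (running 10/25).
From row 2: 9 unlike of 25 pairs (running 19/50).
From row 3: 11 unlike of 19 pairs (running 30/69).
From row 4: 5 unlike of 12 pairs (running 35/81).
From row 5: 1 unlike of 3 pairs (running 36/84).
Total adjacent occupied pairs: 84; unlike-type pairs: 36.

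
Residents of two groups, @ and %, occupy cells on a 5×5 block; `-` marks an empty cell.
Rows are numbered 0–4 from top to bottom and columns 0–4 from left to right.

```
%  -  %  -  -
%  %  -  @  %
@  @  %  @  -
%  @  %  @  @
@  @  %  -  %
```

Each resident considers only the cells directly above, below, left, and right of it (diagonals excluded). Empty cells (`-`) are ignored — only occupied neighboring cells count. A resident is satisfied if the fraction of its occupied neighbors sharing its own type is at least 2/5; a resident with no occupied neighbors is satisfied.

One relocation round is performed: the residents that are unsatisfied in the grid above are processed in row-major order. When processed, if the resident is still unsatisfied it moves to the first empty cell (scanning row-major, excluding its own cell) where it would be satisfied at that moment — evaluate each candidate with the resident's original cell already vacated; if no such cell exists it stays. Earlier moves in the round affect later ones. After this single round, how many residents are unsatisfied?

1

Initially unsatisfied (in order): (1,4), (2,0), (2,2), (3,0), (4,4).
  (1,4) → (0,1).
  (2,0) → (0,3).
  (2,2) → (1,2).
  (3,0) → (2,0).
  (4,4) → (2,2).
Resulting grid:
% % % @ -
% % % @ -
% @ % @ -
- @ % @ @
@ @ % - -
Unsatisfied now: (2,1).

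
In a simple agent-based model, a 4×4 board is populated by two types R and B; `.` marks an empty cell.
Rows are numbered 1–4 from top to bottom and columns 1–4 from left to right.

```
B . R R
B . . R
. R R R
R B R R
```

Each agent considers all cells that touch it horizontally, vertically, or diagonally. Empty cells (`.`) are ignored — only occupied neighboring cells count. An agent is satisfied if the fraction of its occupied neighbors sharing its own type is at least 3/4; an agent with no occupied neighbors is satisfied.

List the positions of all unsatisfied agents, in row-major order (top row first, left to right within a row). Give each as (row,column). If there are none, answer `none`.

(2,1), (3,2), (4,1), (4,2)

(1,1)B 1/1 satisfied
(1,3)R 2/2 satisfied
(1,4)R 2/2 satisfied
(2,1)B 1/2 not
(2,4)R 4/4 satisfied
(3,2)R 3/5 not
(3,3)R 5/6 satisfied
(3,4)R 4/4 satisfied
(4,1)R 1/2 not
(4,2)B 0/4 not
(4,3)R 4/5 satisfied
(4,4)R 3/3 satisfied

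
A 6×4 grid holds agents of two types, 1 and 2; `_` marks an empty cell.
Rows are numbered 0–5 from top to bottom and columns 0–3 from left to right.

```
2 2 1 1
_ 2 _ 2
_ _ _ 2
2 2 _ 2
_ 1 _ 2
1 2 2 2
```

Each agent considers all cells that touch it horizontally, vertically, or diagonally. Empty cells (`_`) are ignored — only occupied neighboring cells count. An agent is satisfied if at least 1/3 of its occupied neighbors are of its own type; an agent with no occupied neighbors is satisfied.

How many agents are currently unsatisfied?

Row 0: (0,0)2 2/2 ok · (0,1)2 2/3 ok · (0,2)1 1/4 unhappy · (0,3)1 1/2 ok
Row 1: (1,1)2 2/3 ok · (1,3)2 1/3 ok
Row 2: (2,3)2 2/2 ok
Row 3: (3,0)2 1/2 ok · (3,1)2 1/2 ok · (3,3)2 2/2 ok
Row 4: (4,1)1 1/5 unhappy · (4,3)2 3/3 ok
Row 5: (5,0)1 1/2 ok · (5,1)2 1/3 ok · (5,2)2 3/4 ok · (5,3)2 2/2 ok
Unsatisfied: (0,2), (4,1) — 2 in total.

2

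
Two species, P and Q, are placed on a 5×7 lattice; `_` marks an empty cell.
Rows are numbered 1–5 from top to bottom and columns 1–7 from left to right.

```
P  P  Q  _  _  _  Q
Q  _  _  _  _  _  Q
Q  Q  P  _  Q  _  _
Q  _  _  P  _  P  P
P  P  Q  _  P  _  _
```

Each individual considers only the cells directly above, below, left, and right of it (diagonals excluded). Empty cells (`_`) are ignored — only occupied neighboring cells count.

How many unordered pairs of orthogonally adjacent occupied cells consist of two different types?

5

Scan each occupied cell's neighbors to the right and below so each pair is counted once.
Row 1: P(1,1)–P(1,2)= P(1,1)–Q(2,1)≠ P(1,2)–Q(1,3)≠ Q(1,7)–Q(2,7)=  → 2/4 unlike.
Row 2: Q(2,1)–Q(3,1)=  → 0/1 unlike.
Row 3: Q(3,1)–Q(3,2)= Q(3,1)–Q(4,1)= Q(3,2)–P(3,3)≠  → 1/3 unlike.
Row 4: Q(4,1)–P(5,1)≠ P(4,6)–P(4,7)=  → 1/2 unlike.
Row 5: P(5,1)–P(5,2)= P(5,2)–Q(5,3)≠  → 1/2 unlike.
Total adjacent occupied pairs: 12; unlike-type pairs: 5.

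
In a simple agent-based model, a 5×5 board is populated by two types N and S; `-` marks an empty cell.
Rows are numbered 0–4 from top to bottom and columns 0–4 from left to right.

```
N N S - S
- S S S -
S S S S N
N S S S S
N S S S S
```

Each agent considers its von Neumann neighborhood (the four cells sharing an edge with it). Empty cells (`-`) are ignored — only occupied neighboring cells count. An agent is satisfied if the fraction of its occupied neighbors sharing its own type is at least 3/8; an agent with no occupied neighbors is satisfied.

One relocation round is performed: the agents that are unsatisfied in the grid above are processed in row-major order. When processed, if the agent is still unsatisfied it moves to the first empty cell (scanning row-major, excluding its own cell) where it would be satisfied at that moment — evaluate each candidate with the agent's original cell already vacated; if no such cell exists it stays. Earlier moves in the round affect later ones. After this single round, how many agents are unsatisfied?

Initially unsatisfied (in order): (0,1), (2,4), (3,0).
  (0,1): no empty cell satisfies it; stays.
  (2,4): no empty cell satisfies it; stays.
  (3,0): no empty cell satisfies it; stays.
Resulting grid:
N N S - S
- S S S -
S S S S N
N S S S S
N S S S S
Unsatisfied now: (0,1), (2,4), (3,0).

3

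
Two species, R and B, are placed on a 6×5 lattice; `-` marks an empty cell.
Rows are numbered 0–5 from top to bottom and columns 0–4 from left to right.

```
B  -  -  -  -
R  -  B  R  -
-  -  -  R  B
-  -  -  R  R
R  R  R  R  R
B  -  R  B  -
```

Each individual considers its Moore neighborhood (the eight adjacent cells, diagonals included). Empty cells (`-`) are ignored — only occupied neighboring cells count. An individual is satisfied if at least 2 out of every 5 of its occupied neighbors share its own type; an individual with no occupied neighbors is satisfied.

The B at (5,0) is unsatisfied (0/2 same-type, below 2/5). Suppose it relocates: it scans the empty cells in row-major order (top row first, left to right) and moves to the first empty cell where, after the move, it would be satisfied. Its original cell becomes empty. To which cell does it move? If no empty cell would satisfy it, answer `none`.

Vacating (5,0). Empty cells in order:
  (0,1): 2/3 same-type → satisfied — stop here.

(0,1)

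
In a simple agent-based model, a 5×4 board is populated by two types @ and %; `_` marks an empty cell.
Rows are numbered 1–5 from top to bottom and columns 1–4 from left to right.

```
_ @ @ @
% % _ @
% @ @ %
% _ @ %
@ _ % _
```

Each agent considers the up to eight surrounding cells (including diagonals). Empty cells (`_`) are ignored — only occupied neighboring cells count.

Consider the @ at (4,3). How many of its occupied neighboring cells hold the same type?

2

Occupied neighbors of (4,3): (3,2)=@, (3,3)=@, (3,4)=%, (4,4)=%, (5,3)=%.
Same type (@): 2 of 5.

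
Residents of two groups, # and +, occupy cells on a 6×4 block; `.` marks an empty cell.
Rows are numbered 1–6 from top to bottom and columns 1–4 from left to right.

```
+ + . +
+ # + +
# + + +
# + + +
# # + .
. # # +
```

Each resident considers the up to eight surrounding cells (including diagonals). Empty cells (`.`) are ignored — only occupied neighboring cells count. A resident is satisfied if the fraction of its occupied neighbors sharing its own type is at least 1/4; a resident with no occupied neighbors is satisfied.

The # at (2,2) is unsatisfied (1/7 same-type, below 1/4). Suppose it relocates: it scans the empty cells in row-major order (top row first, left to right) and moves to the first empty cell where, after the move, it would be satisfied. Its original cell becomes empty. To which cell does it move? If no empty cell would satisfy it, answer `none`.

Vacating (2,2). Empty cells in order:
  (1,3): 0/4 same-type → still unsatisfied.
  (5,4): 1/5 same-type → still unsatisfied.
  (6,1): 3/3 same-type → satisfied — stop here.

(6,1)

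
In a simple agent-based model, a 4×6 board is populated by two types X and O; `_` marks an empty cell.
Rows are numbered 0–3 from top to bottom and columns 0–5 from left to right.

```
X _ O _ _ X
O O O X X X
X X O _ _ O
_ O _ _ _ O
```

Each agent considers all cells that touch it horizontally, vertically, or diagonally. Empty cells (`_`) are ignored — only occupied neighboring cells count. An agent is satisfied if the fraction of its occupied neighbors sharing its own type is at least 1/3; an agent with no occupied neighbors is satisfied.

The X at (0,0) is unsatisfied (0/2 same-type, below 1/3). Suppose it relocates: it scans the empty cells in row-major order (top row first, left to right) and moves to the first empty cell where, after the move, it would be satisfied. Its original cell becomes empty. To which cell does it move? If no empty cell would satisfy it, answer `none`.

Vacating (0,0). Empty cells in order:
  (0,1): 0/4 same-type → still unsatisfied.
  (0,3): 2/4 same-type → satisfied — stop here.

(0,3)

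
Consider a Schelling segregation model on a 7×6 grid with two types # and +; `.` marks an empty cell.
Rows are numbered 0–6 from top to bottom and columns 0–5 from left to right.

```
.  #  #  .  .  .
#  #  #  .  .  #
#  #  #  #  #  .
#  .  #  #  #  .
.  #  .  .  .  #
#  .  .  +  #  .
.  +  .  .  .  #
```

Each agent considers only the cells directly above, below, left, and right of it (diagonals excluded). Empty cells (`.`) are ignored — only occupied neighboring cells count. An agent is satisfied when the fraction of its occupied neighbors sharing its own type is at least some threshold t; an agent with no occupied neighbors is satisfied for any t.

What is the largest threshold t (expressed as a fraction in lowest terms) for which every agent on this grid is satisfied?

0/1

Row 0: (0,1)# 2/2 · (0,2)# 2/2
Row 1: (1,0)# 2/2 · (1,1)# 4/4 · (1,2)# 3/3 · (1,5)# — no occupied neighbors
Row 2: (2,0)# 3/3 · (2,1)# 3/3 · (2,2)# 4/4 · (2,3)# 3/3 · (2,4)# 2/2
Row 3: (3,0)# 1/1 · (3,2)# 2/2 · (3,3)# 3/3 · (3,4)# 2/2
Row 4: (4,1)# — no occupied neighbors · (4,5)# — no occupied neighbors
Row 5: (5,0)# — no occupied neighbors · (5,3)+ 0/1 · (5,4)# 0/1
Row 6: (6,1)+ — no occupied neighbors · (6,5)# — no occupied neighbors
The smallest same-type fraction is 0/1 at (5,3), which reduces to 0/1. Any threshold above that leaves this agent unsatisfied.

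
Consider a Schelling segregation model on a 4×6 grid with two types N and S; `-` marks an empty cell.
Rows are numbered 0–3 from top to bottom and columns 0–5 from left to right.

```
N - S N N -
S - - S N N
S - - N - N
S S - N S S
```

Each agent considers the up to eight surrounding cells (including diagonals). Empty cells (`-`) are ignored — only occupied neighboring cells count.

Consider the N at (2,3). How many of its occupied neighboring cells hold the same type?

Occupied neighbors of (2,3): (1,3)=S, (1,4)=N, (3,3)=N, (3,4)=S.
Same type (N): 2 of 4.

2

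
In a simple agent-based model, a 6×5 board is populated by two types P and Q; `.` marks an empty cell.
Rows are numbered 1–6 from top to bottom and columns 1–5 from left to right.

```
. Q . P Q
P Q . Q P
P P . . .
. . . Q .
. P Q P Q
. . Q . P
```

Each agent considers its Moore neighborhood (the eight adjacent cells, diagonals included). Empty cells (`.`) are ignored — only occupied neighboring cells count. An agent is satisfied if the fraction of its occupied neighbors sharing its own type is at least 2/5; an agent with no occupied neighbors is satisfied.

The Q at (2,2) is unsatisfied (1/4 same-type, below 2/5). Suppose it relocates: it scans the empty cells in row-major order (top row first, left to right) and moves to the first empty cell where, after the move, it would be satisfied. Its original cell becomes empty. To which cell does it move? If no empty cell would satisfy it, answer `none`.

(1,1)

Vacating (2,2). Empty cells in order:
  (1,1): 1/2 same-type → satisfied — stop here.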